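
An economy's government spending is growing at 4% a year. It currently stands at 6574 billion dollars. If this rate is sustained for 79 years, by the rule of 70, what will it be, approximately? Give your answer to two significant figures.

It doubles every 70/4 ≈ 17.50 years, so 79 years is 4.51 doublings.
2^4.51 ≈ 22.78; 6574 × 22.78 ≈ 150000 billion dollars.

around 150000 billion dollars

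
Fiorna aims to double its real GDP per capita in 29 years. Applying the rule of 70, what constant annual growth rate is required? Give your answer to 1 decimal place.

70 / 29 ≈ 2.41, so about 2.4% annually.

roughly 2.4%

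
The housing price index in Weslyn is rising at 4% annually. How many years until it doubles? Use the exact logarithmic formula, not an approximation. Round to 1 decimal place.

17.7 years

t = ln(2) / ln(1 + 0.04) = 0.6931 / 0.039221 ≈ 17.67.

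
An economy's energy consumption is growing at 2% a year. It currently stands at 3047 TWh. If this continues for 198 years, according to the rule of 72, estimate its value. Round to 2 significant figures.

Doubling time ≈ 72/2 = 36.00 years.
198 years is 198/36.00 ≈ 5.50 doublings, a factor of 2^5.50 ≈ 45.25.
3047 × 45.25 ≈ 140000 TWh.

≈ 140000 TWh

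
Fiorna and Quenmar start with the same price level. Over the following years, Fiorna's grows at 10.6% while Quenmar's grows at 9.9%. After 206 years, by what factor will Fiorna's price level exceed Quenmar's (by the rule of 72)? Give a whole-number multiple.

roughly 4 times

Only the 0.7-point difference matters.
72/0.7 ≈ 102.86 years per doubling of the ratio; 206 years gives 2.00 doublings, so ≈ 4×.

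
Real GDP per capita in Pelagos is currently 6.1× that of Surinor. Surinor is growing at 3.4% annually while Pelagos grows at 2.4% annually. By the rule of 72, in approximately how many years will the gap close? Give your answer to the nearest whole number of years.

about 188 years

The growth-rate gap is 3.4% − 2.4% = 1 percentage point.
So the ratio between them halves every 72/1 ≈ 72.00 years.
A 6.1× gap takes log₂(6.1) ≈ 2.61 halvings to close: 2.61 × 72.00 ≈ 188 years.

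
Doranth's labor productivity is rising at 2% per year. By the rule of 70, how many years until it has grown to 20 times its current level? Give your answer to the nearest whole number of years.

roughly 151 years

One doubling takes 70/2 = 35.00 years.
Reaching 20× takes log₂(20) ≈ 4.32 doublings.
4.32 × 35.00 ≈ 151 years.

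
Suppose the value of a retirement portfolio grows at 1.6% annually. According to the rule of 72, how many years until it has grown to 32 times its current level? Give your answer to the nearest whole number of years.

One doubling takes 72/1.6 = 45.00 years.
Getting to 32× needs 5 doublings: 5 × 45.00 ≈ 225 years.

roughly 225 years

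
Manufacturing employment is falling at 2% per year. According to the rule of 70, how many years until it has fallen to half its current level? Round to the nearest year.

The rule works in reverse for decay: 70/2 ≈ 35.00 years to halve.

around 35 years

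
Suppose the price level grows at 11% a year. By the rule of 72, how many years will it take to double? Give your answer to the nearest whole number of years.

At 11%, doubling takes about 72/11 = 6.55 years.

roughly 7 years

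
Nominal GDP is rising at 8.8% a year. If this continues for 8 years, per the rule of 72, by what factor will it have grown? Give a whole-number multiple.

approximately 2 times

At 8.8% one doubling takes ≈ 8.18 years; 8 years is 1 of them, so ×2.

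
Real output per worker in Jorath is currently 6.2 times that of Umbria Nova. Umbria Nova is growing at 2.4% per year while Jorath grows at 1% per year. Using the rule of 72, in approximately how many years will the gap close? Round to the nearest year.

What matters is the difference: 1.4 pp.
Rule of 72 on the gap: the ratio halves every 72/1.4 ≈ 51.43 years.
A 6.2 times gap takes log₂(6.2) ≈ 2.63 halvings to close: 2.63 × 51.43 ≈ 135 years.

135 years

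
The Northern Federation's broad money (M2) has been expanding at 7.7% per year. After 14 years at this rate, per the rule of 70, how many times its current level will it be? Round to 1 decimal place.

Doubling time ≈ 70/7.7 = 9.09 years.
14 years / 9.09 ≈ 1.54 doublings → factor 2^1.54 ≈ 2.9.

around 2.9 times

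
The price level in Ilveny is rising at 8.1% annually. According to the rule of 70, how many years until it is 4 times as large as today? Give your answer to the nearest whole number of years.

about 17 years

Doubling time ≈ 70/8.1 = 8.64 years.
4 = 2^2, so 2 doublings → 17 years.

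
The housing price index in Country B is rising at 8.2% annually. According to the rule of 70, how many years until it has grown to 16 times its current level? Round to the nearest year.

At 8.2% it doubles every 70/8.2 ≈ 8.54 years.
16× is 4 doublings, so 4 × 8.54 ≈ 34 years.

≈ 34 years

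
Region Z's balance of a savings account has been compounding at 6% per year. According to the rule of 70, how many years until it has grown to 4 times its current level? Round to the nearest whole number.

One doubling takes 70/6 = 11.67 years.
4 = 2^2, so 2 doublings → 23 years.

≈ 23 years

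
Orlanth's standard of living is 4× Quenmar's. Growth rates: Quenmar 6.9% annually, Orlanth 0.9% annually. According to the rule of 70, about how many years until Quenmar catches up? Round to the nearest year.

Quenmar gains on Orlanth at 6.9% − 0.9% = 6 points a year.
At that relative rate the gap halves every 70/6 ≈ 11.67 years.
A 4× gap closes after 2 halvings: 2 × 11.67 ≈ 23 years.

≈ 23 years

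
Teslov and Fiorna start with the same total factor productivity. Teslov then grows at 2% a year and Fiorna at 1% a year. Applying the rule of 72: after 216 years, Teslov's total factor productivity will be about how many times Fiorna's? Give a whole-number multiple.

≈ 8 times

Only the 1-point difference matters.
72/1 ≈ 72.00 years per doubling of the ratio; 216 years gives 3.00 doublings, so ≈ 8×.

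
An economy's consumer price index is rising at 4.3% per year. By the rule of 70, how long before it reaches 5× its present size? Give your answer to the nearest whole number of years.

Doubling time ≈ 70/4.3 = 16.28 years.
Reaching 5× takes log₂(5) ≈ 2.32 doublings.
2.32 × 16.28 ≈ 38 years.

38 years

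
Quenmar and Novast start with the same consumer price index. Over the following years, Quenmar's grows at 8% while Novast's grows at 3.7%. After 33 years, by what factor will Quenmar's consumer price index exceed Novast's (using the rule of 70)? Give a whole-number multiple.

roughly 4 times

Quenmar pulls ahead at 4.3 pp per year, so the ratio doubles every 70/4.3 ≈ 16.28 years.
In 33 years that's 2.03 doublings: 2^2.03 ≈ 4.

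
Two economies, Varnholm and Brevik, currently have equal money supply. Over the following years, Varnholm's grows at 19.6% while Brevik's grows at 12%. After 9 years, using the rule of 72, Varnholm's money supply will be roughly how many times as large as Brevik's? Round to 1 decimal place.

about 1.9 times

Rate gap = 19.6% − 12% = 7.6 points.
The ratio doubles every 72/7.6 ≈ 9.47 years.
9/9.47 ≈ 0.95 doublings → ratio ≈ 2^0.95 ≈ 1.9.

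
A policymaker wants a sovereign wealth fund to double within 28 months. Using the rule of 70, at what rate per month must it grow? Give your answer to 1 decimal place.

≈ 2.5%

70 / 28 ≈ 2.50, so about 2.5% per month.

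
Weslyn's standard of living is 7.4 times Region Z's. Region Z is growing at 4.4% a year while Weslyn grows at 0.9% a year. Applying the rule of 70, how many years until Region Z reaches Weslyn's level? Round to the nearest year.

Region Z gains on Weslyn at 4.4% − 0.9% = 3.5 points a year.
At that relative rate the gap halves every 70/3.5 ≈ 20.00 years.
A 7.4 times gap takes log₂(7.4) ≈ 2.89 halvings to close: 2.89 × 20.00 ≈ 58 years.

≈ 58 years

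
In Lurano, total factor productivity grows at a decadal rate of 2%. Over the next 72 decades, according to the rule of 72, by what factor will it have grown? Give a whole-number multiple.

Doubling time ≈ 72/2 = 36.00 decades.
72/36.00 ≈ 2 doublings, so about 2^2 = 4×.

≈ 4 times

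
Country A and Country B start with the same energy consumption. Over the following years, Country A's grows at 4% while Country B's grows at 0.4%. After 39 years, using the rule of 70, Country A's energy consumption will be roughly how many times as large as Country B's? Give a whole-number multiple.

Rate gap = 4% − 0.4% = 3.6 points.
The ratio doubles every 70/3.6 ≈ 19.44 years.
39/19.44 ≈ 2.01 doublings → ratio ≈ 2^2.01 ≈ 4.

about 4 times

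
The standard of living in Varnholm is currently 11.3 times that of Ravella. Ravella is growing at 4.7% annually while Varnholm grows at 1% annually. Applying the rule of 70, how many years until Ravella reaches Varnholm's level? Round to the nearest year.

What matters is the difference: 3.7 pp.
Rule of 70 on the gap: the ratio halves every 70/3.7 ≈ 18.92 years.
An 11.3 times gap takes log₂(11.3) ≈ 3.50 halvings to close: 3.50 × 18.92 ≈ 66 years.

about 66 years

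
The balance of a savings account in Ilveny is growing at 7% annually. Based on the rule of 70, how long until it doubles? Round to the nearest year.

10 years

Doubling time ≈ 70 / 7 = 10.00 years.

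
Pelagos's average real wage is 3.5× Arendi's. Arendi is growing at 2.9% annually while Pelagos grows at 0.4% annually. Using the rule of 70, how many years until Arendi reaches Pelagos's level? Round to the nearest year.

≈ 51 years

Arendi gains on Pelagos at 2.9% − 0.4% = 2.5 points a year.
At that relative rate the gap halves every 70/2.5 ≈ 28.00 years.
A 3.5× gap takes log₂(3.5) ≈ 1.81 halvings to close: 1.81 × 28.00 ≈ 51 years.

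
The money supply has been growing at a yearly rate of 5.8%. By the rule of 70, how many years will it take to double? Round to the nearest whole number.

70/5.8 ≈ 12.07, so it doubles roughly every 12 years.

approximately 12 years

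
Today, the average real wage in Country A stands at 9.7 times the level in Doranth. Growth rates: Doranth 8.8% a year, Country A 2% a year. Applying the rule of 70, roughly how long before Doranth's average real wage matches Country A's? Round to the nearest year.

approximately 34 years

What matters is the difference: 6.8 pp.
Rule of 70 on the gap: the ratio halves every 70/6.8 ≈ 10.29 years.
A 9.7 times gap takes log₂(9.7) ≈ 3.28 halvings to close: 3.28 × 10.29 ≈ 34 years.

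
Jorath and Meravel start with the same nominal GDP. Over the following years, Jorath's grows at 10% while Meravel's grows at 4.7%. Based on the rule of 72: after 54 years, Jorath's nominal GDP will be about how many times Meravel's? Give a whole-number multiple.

around 16 times

Rate gap = 10% − 4.7% = 5.3 points.
The ratio doubles every 72/5.3 ≈ 13.58 years.
54/13.58 ≈ 3.98 doublings → ratio ≈ 2^3.98 ≈ 16.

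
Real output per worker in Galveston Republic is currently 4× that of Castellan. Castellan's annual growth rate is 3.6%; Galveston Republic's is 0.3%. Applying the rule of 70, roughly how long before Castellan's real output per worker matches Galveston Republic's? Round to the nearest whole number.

≈ 42 years

The growth-rate gap is 3.6% − 0.3% = 3.3 percentage points.
So the ratio between them halves every 70/3.3 ≈ 21.21 years.
A 4× gap closes after 2 halvings: 2 × 21.21 ≈ 42 years.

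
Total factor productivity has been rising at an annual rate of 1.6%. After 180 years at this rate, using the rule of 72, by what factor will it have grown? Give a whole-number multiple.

16 times

72/1.6 ≈ 45.00 years per doubling.
180 years fits 4 doublings: 2^4 = 16.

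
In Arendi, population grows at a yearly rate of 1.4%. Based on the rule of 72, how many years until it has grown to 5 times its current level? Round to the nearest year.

At 1.4% it doubles every 72/1.4 ≈ 51.43 years.
5× is log₂ 5 ≈ 2.32 doublings, so ≈ 2.32 × 51.43 = 119 years.

119 years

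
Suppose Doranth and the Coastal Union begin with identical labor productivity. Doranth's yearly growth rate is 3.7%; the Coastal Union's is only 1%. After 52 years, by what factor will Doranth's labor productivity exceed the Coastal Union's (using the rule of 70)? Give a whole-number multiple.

Rate gap = 3.7% − 1% = 2.7 points.
The ratio doubles every 70/2.7 ≈ 25.93 years.
52/25.93 ≈ 2.01 doublings → ratio ≈ 2^2.01 ≈ 4.

≈ 4 times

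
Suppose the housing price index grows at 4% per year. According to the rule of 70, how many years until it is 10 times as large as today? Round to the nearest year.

One doubling takes 70/4 = 17.50 years.
10× is log₂ 10 ≈ 3.32 doublings, so ≈ 3.32 × 17.50 = 58 years.

≈ 58 years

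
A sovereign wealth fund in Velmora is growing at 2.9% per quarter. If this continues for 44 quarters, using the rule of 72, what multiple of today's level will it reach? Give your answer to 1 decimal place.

about 3.4 times

Doubles every ≈ 24.83 quarters (72/2.9).
44 quarters is 1.77 doublings; 2^1.77 ≈ 3.4×.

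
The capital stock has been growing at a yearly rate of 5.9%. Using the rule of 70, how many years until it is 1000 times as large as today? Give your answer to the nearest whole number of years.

Doubling time ≈ 70/5.9 = 11.86 years.
1000× is log₂ 1000 ≈ 9.97 doublings, so ≈ 9.97 × 11.86 = 118 years.

≈ 118 years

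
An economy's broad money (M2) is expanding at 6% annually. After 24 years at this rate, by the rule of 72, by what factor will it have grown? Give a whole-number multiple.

around 4 times

Doubling time ≈ 72/6 = 12.00 years.
24/12.00 ≈ 2 doublings, so about 2^2 = 4×.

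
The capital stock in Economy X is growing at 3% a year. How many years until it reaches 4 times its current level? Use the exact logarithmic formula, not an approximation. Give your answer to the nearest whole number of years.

t = ln(4) / ln(1 + 0.03) = 1.3863 / 0.029559 ≈ 46.90.
≈ 47 years.

47 years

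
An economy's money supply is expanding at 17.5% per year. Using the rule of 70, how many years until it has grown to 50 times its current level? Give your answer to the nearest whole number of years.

approximately 23 years

One doubling takes 70/17.5 = 4.00 years.
Reaching 50× takes log₂(50) ≈ 5.64 doublings.
5.64 × 4.00 ≈ 23 years.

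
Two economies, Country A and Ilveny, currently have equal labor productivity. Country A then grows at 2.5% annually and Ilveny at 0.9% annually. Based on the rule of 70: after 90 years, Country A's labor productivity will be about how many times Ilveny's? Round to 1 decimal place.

Rate gap = 2.5% − 0.9% = 1.6 points.
The ratio doubles every 70/1.6 ≈ 43.75 years.
90/43.75 ≈ 2.06 doublings → ratio ≈ 2^2.06 ≈ 4.2.

about 4.2 times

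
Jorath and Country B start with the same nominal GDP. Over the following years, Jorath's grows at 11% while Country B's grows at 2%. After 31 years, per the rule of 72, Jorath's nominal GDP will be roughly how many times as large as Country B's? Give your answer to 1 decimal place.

approximately 14.7 times

Jorath pulls ahead at 9 pp per year, so the ratio doubles every 72/9 ≈ 8.00 years.
In 31 years that's 3.88 doublings: 2^3.88 ≈ 14.7.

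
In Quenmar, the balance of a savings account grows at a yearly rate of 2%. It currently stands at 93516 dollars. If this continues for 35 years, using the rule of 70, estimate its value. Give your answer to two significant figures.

≈ 190000 dollars

It doubles every 70/2 ≈ 35.00 years, so 35 years is 1.00 doublings.
2^1.00 ≈ 2.00; 93516 × 2.00 ≈ 190000 dollars.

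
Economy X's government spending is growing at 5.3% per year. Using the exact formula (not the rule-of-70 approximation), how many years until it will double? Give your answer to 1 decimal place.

13.4 years

t = ln(2) / ln(1 + 0.053) = 0.6931 / 0.051643 ≈ 13.42.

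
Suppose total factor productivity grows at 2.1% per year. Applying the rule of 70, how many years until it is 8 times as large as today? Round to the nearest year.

≈ 100 years

At 2.1% it doubles every 70/2.1 ≈ 33.33 years.
Getting to 8× needs 3 doublings: 3 × 33.33 ≈ 100 years.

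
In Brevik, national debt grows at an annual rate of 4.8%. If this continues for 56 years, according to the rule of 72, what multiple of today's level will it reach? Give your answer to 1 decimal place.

approximately 13.3 times

Doubles every ≈ 15.00 years (72/4.8).
56 years is 3.73 doublings; 2^3.73 ≈ 13.3×.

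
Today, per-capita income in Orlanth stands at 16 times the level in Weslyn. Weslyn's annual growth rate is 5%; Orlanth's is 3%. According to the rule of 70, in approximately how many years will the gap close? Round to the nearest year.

The growth-rate gap is 5% − 3% = 2 percentage points.
So the ratio between them halves every 70/2 ≈ 35.00 years.
A 16 times gap closes after 4 halvings: 4 × 35.00 ≈ 140 years.

approximately 140 years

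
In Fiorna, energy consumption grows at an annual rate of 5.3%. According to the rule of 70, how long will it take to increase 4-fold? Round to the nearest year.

≈ 26 years

One doubling takes 70/5.3 = 13.21 years.
Getting to 4× needs 2 doublings: 2 × 13.21 ≈ 26 years.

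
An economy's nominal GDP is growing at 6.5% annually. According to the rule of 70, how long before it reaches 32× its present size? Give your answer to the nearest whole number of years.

about 54 years

Doubling time ≈ 70/6.5 = 10.77 years.
32× is 5 doublings, so 5 × 10.77 ≈ 54 years.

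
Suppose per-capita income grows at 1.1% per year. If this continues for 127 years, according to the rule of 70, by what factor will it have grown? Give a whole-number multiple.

4 times

70/1.1 ≈ 63.64 years per doubling.
127 years fits 2 doublings: 2^2 = 4.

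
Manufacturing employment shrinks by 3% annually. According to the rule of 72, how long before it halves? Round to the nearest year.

around 24 years

Halving time ≈ 72 / 3 = 24.00 → 24 years.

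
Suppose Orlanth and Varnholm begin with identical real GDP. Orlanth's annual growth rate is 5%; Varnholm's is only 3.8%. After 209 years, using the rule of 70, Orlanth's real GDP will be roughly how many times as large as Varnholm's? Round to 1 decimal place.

Orlanth pulls ahead at 1.2 pp per year, so the ratio doubles every 70/1.2 ≈ 58.33 years.
In 209 years that's 3.58 doublings: 2^3.58 ≈ 12.0.

12.0 times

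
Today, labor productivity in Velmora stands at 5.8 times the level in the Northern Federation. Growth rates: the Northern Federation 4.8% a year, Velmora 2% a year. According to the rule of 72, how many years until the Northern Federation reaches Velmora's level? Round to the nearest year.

The growth-rate gap is 4.8% − 2% = 2.8 percentage points.
So the ratio between them halves every 72/2.8 ≈ 25.71 years.
A 5.8 times gap takes log₂(5.8) ≈ 2.54 halvings to close: 2.54 × 25.71 ≈ 65 years.

roughly 65 years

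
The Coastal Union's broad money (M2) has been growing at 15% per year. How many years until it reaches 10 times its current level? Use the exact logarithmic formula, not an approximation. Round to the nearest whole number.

t = ln(10) / ln(1 + 0.15) = 2.3026 / 0.139762 ≈ 16.48.
≈ 16 years.

16 years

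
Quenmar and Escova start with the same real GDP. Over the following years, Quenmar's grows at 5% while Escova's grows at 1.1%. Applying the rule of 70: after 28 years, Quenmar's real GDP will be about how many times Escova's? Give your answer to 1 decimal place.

about 2.9 times

Quenmar pulls ahead at 3.9 pp per year, so the ratio doubles every 70/3.9 ≈ 17.95 years.
In 28 years that's 1.56 doublings: 2^1.56 ≈ 2.9.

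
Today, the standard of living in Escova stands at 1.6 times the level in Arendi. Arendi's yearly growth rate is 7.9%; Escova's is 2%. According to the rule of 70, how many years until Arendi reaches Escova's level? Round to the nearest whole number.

The growth-rate gap is 7.9% − 2% = 5.9 percentage points.
So the ratio between them halves every 70/5.9 ≈ 11.86 years.
A 1.6 times gap takes log₂(1.6) ≈ 0.68 halvings to close: 0.68 × 11.86 ≈ 8 years.

8 years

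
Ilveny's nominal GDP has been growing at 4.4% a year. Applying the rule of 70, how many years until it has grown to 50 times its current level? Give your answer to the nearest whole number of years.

roughly 90 years

One doubling takes 70/4.4 = 15.91 years.
Reaching 50× takes log₂(50) ≈ 5.64 doublings.
5.64 × 15.91 ≈ 90 years.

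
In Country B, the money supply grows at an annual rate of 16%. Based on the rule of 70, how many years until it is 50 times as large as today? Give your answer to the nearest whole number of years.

One doubling takes 70/16 = 4.38 years.
Reaching 50× takes log₂(50) ≈ 5.64 doublings.
5.64 × 4.38 ≈ 25 years.

approximately 25 years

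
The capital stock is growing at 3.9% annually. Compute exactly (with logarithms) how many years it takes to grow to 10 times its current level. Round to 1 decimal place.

60.2 years

t = ln(10) / ln(1 + 0.039) = 2.3026 / 0.038259 ≈ 60.18.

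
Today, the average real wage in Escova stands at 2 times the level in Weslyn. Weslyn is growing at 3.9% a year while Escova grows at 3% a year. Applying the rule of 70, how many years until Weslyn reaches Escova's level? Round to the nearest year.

approximately 78 years

What matters is the difference: 0.9 pp.
Rule of 70 on the gap: the ratio halves every 70/0.9 ≈ 77.78 years.
A 2 times gap closes after 1 halving: 1 × 77.78 ≈ 78 years.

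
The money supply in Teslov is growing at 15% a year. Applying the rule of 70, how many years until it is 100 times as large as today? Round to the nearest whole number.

One doubling takes 70/15 = 4.67 years.
Reaching 100× takes log₂(100) ≈ 6.64 doublings.
6.64 × 4.67 ≈ 31 years.

31 years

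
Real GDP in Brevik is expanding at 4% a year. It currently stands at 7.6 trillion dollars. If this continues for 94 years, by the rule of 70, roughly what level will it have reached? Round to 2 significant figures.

≈ 310 trillion dollars

It doubles every 70/4 ≈ 17.50 years, so 94 years is 5.37 doublings.
2^5.37 ≈ 41.36; 7.6 × 41.36 ≈ 310 trillion dollars.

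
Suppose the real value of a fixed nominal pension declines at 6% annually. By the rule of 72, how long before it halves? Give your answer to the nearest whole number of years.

approximately 12 years

The rule works in reverse for decay: 72/6 ≈ 12.00 years to halve.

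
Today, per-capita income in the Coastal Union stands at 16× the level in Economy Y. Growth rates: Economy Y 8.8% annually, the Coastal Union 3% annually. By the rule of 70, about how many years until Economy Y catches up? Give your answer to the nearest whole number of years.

around 48 years

Economy Y gains on the Coastal Union at 8.8% − 3% = 5.8 points a year.
At that relative rate the gap halves every 70/5.8 ≈ 12.07 years.
A 16× gap closes after 4 halvings: 4 × 12.07 ≈ 48 years.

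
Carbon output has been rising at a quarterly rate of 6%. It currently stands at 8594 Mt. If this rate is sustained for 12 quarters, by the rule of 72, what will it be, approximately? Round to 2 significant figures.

around 17000 Mt

It doubles every 72/6 ≈ 12.00 quarters, so 12 quarters is 1.00 doublings.
2^1.00 ≈ 2.00; 8594 × 2.00 ≈ 17000 Mt.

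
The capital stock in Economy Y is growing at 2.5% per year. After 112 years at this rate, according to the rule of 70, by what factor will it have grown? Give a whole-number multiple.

≈ 16 times

At 2.5% one doubling takes ≈ 28.00 years; 112 years is 4 of them, so ×16.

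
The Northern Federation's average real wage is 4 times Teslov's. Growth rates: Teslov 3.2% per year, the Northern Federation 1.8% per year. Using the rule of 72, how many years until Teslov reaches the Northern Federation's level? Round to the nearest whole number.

The growth-rate gap is 3.2% − 1.8% = 1.4 percentage points.
So the ratio between them halves every 72/1.4 ≈ 51.43 years.
A 4 times gap closes after 2 halvings: 2 × 51.43 ≈ 103 years.

about 103 years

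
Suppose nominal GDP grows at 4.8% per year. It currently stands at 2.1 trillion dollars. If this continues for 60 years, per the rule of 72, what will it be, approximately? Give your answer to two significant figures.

about 34 trillion dollars

It doubles every 72/4.8 ≈ 15.00 years, so 60 years is 4.00 doublings.
2^4.00 ≈ 16.00; 2.1 × 16.00 ≈ 34 trillion dollars.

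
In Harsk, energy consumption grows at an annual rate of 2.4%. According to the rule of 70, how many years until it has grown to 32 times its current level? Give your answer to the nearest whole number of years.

One doubling takes 70/2.4 = 29.17 years.
32× is 5 doublings, so 5 × 29.17 ≈ 146 years.

about 146 years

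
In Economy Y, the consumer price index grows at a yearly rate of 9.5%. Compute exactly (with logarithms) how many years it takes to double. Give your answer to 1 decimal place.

t = ln(2) / ln(1 + 0.095) = 0.6931 / 0.090754 ≈ 7.64.

7.6 years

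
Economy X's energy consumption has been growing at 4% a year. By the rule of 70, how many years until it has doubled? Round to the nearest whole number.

Doubling time ≈ 70 / 4 = 17.50 years.

around 18 years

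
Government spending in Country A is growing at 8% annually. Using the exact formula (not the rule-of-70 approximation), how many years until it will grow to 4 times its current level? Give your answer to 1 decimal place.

18.0 years

t = ln(4) / ln(1 + 0.08) = 1.3863 / 0.076961 ≈ 18.01.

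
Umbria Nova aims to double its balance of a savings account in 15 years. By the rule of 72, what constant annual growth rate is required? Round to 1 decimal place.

72 / 15 ≈ 4.80, so about 4.8% annually.

4.8%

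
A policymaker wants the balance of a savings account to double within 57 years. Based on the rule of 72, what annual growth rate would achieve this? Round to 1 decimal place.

72 / 57 ≈ 1.26, so about 1.3% annually.

around 1.3%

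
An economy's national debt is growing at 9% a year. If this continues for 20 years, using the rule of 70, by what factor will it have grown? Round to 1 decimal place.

around 5.9 times

Doubling time ≈ 70/9 = 7.78 years.
20 years / 7.78 ≈ 2.57 doublings → factor 2^2.57 ≈ 5.9.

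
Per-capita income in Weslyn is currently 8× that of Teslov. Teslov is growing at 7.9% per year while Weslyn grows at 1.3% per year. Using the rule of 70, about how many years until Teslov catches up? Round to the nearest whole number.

32 years

What matters is the difference: 6.6 pp.
Rule of 70 on the gap: the ratio halves every 70/6.6 ≈ 10.61 years.
An 8× gap closes after 3 halvings: 3 × 10.61 ≈ 32 years.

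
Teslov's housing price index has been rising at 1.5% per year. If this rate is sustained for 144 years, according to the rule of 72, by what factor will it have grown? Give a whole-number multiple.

around 8 times

At 1.5% one doubling takes ≈ 48.00 years; 144 years is 3 of them, so ×8.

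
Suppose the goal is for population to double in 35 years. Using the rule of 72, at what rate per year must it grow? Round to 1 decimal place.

72 / 35 ≈ 2.06, so about 2.1% per year.

≈ 2.1%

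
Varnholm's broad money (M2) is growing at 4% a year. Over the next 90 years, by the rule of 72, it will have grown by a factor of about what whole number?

Doubling time ≈ 72/4 = 18.00 years.
90/18.00 ≈ 5 doublings, so about 2^5 = 32×.

about 32 times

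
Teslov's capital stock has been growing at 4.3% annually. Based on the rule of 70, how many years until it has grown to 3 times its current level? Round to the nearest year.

≈ 26 years

Doubling time ≈ 70/4.3 = 16.28 years.
Reaching 3× takes log₂(3) ≈ 1.58 doublings.
1.58 × 16.28 ≈ 26 years.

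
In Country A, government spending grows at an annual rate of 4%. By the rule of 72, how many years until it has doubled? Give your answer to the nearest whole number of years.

72/4 ≈ 18.00, so it doubles roughly every 18 years.

≈ 18 years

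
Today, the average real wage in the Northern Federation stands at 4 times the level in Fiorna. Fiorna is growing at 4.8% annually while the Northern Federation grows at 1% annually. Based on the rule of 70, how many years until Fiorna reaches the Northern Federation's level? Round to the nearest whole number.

≈ 37 years

The growth-rate gap is 4.8% − 1% = 3.8 percentage points.
So the ratio between them halves every 70/3.8 ≈ 18.42 years.
A 4 times gap closes after 2 halvings: 2 × 18.42 ≈ 37 years.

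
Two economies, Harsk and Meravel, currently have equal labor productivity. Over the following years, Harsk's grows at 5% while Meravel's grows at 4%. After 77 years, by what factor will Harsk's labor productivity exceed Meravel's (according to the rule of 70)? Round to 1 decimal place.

2.1 times

Rate gap = 5% − 4% = 1 point.
The ratio doubles every 70/1 ≈ 70.00 years.
77/70.00 ≈ 1.10 doublings → ratio ≈ 2^1.10 ≈ 2.1.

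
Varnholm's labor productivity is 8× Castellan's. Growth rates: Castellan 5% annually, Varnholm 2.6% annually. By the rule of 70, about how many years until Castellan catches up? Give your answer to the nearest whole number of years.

What matters is the difference: 2.4 pp.
Rule of 70 on the gap: the ratio halves every 70/2.4 ≈ 29.17 years.
An 8× gap closes after 3 halvings: 3 × 29.17 ≈ 88 years.

about 88 years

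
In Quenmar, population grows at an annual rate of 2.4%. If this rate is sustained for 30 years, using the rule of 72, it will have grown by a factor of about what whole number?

about 2 times

Doubling time ≈ 72/2.4 = 30.00 years.
30/30.00 ≈ 1 doubling, so about 2^1 = 2×.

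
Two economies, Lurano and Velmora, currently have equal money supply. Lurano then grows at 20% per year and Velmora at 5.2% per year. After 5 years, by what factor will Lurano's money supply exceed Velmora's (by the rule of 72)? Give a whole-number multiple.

around 2 times

Only the 14.8-point difference matters.
72/14.8 ≈ 4.86 years per doubling of the ratio; 5 years gives 1.03 doublings, so ≈ 2×.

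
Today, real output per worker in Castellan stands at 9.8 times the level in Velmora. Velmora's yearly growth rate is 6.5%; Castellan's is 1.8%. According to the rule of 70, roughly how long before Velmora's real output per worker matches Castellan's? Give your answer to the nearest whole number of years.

around 49 years

What matters is the difference: 4.7 pp.
Rule of 70 on the gap: the ratio halves every 70/4.7 ≈ 14.89 years.
A 9.8 times gap takes log₂(9.8) ≈ 3.29 halvings to close: 3.29 × 14.89 ≈ 49 years.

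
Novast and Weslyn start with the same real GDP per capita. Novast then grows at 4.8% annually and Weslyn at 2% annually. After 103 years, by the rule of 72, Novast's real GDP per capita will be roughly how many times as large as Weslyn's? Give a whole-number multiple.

about 16 times

Only the 2.8-point difference matters.
72/2.8 ≈ 25.71 years per doubling of the ratio; 103 years gives 4.01 doublings, so ≈ 16×.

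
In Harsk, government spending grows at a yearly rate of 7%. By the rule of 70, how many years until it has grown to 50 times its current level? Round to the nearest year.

56 years

At 7% it doubles every 70/7 ≈ 10.00 years.
50× is log₂ 50 ≈ 5.64 doublings, so ≈ 5.64 × 10.00 = 56 years.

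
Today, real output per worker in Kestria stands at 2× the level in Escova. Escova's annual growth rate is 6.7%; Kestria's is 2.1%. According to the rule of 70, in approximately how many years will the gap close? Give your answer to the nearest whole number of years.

approximately 15 years

Escova gains on Kestria at 6.7% − 2.1% = 4.6 points a year.
At that relative rate the gap halves every 70/4.6 ≈ 15.22 years.
A 2× gap closes after 1 halving: 1 × 15.22 ≈ 15 years.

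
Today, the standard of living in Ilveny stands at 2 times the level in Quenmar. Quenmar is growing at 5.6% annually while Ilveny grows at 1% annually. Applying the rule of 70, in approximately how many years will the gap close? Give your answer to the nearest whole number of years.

roughly 15 years

The growth-rate gap is 5.6% − 1% = 4.6 percentage points.
So the ratio between them halves every 70/4.6 ≈ 15.22 years.
A 2 times gap closes after 1 halving: 1 × 15.22 ≈ 15 years.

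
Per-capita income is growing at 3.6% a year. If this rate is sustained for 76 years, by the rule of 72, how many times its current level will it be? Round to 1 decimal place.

Doubling time ≈ 72/3.6 = 20.00 years.
76 years / 20.00 ≈ 3.80 doublings → factor 2^3.80 ≈ 13.9.

≈ 13.9 times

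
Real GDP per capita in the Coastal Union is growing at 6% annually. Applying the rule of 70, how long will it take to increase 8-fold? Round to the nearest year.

One doubling takes 70/6 = 11.67 years.
8 = 2^3, so 3 doublings → 35 years.

≈ 35 years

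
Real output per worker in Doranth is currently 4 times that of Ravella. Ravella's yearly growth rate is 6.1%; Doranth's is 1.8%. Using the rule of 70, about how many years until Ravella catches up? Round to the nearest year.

What matters is the difference: 4.3 pp.
Rule of 70 on the gap: the ratio halves every 70/4.3 ≈ 16.28 years.
A 4 times gap closes after 2 halvings: 2 × 16.28 ≈ 33 years.

≈ 33 years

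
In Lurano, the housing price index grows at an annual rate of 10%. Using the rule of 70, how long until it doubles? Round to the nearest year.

70/10 ≈ 7.00, so it doubles roughly every 7 years.

≈ 7 years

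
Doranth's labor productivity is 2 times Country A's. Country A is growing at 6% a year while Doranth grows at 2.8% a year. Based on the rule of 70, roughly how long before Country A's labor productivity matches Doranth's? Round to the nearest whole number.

approximately 22 years

What matters is the difference: 3.2 pp.
Rule of 70 on the gap: the ratio halves every 70/3.2 ≈ 21.88 years.
A 2 times gap closes after 1 halving: 1 × 21.88 ≈ 22 years.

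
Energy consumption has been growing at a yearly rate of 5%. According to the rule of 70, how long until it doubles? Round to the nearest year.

At 5%, doubling takes about 70/5 = 14.00 years.

≈ 14 years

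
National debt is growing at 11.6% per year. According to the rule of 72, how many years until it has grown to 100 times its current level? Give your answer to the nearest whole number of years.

around 41 years

At 11.6% it doubles every 72/11.6 ≈ 6.21 years.
100× is log₂ 100 ≈ 6.64 doublings, so ≈ 6.64 × 6.21 = 41 years.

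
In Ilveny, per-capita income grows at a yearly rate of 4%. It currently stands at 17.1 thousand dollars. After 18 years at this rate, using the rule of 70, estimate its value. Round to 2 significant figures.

It doubles every 70/4 ≈ 17.50 years, so 18 years is 1.03 doublings.
2^1.03 ≈ 2.04; 17.1 × 2.04 ≈ 35 thousand dollars.

around 35 thousand dollars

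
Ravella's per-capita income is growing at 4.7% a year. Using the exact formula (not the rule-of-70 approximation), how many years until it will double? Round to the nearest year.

15 years

t = ln(2) / ln(1 + 0.047) = 0.6931 / 0.045929 ≈ 15.09.
≈ 15 years.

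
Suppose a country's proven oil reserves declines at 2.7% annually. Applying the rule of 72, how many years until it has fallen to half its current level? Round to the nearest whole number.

approximately 27 years

The rule works in reverse for decay: 72/2.7 ≈ 26.67 years to halve.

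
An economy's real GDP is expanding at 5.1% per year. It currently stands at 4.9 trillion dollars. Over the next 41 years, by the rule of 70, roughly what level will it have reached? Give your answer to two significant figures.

It doubles every 70/5.1 ≈ 13.73 years, so 41 years is 2.99 doublings.
2^2.99 ≈ 7.94; 4.9 × 7.94 ≈ 39 trillion dollars.

approximately 39 trillion dollars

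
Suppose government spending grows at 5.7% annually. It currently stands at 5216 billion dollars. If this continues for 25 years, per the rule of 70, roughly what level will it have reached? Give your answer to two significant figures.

It doubles every 70/5.7 ≈ 12.28 years, so 25 years is 2.04 doublings.
2^2.04 ≈ 4.11; 5216 × 4.11 ≈ 21000 billion dollars.

approximately 21000 billion dollars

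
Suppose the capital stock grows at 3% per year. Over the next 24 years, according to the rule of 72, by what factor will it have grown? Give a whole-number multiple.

roughly 2 times

At 3% one doubling takes ≈ 24.00 years; 24 years is 1 of them, so ×2.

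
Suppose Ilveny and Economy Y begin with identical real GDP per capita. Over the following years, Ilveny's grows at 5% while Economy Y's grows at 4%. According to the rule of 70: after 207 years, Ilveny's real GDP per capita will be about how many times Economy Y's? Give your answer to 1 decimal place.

Ilveny pulls ahead at 1 pp per year, so the ratio doubles every 70/1 ≈ 70.00 years.
In 207 years that's 2.96 doublings: 2^2.96 ≈ 7.8.

≈ 7.8 times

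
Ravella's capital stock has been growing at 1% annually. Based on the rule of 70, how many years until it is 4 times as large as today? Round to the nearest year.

approximately 140 years

At 1% it doubles every 70/1 ≈ 70.00 years.
4 = 2^2, so 2 doublings → 140 years.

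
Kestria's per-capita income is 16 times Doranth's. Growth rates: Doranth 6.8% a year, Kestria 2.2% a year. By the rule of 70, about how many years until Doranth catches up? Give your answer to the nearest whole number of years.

around 61 years

Doranth gains on Kestria at 6.8% − 2.2% = 4.6 points a year.
At that relative rate the gap halves every 70/4.6 ≈ 15.22 years.
A 16 times gap closes after 4 halvings: 4 × 15.22 ≈ 61 years.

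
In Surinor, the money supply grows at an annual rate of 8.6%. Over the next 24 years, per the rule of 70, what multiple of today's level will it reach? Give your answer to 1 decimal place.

approximately 7.7 times

Doubling time ≈ 70/8.6 = 8.14 years.
24 years / 8.14 ≈ 2.95 doublings → factor 2^2.95 ≈ 7.7.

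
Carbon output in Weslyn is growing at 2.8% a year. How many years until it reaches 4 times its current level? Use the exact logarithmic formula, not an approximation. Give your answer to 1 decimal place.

50.2 years

t = ln(4) / ln(1 + 0.028) = 1.3863 / 0.027615 ≈ 50.20.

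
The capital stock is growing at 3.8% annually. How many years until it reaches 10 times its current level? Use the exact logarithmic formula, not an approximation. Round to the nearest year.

t = ln(10) / ln(1 + 0.038) = 2.3026 / 0.037296 ≈ 61.74.
≈ 62 years.

62 years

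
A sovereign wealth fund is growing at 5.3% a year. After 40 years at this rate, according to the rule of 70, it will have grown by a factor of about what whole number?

Doubling time ≈ 70/5.3 = 13.21 years.
40/13.21 ≈ 3 doublings, so about 2^3 = 8×.

roughly 8 times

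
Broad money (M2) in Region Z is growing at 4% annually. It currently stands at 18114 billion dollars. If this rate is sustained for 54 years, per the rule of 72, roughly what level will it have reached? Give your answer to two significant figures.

It doubles every 72/4 ≈ 18.00 years, so 54 years is 3.00 doublings.
2^3.00 ≈ 8.00; 18114 × 8.00 ≈ 140000 billion dollars.

around 140000 billion dollars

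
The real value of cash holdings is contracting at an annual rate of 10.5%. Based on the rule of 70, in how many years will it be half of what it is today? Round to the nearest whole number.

Halving time ≈ 70 / 10.5 = 6.67 → 7 years.

about 7 years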